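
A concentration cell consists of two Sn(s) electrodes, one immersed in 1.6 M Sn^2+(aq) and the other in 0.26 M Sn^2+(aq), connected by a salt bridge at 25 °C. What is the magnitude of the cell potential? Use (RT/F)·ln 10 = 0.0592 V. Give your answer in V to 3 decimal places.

0.023 V

For a concentration cell E°cell = 0, since both electrodes use the same couple.
The compartment with the higher Sn^2+(aq) concentration (1.6 M) acts as the cathode; ions are reduced there and produced at the dilute (0.26 M) anode.
With n = 2, Ecell = −(0.0592/2)·log([dilute]/[conc]) = −(0.0592/2)·log(0.26/1.6) = +0.023 V.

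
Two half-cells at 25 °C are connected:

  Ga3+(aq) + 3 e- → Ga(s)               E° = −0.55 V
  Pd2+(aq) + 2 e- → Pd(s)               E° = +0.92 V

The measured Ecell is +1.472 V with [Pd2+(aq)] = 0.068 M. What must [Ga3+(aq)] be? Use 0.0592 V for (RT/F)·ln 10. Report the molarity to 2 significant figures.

Pd²⁺/Pd is the cathode (higher E°); E°cell = +0.92 − (−0.55) = +1.47 V with n = 6.
Rearranging E = E° − (0.0592/n)·log Q gives log Q = 6(+1.47 − (+1.472))/0.0592 = −0.203.
The balanced reaction is 3 Pd2+(aq) + 2 Ga(s) → 3 Pd(s) + 2 Ga3+(aq), so Q = [Ga3+(aq)]^2 / [Pd2+(aq)]^3.
Substituting the known concentrations and solving, log [Ga3+(aq)] = −1.853 and [Ga3+(aq)] = 0.014 M.

0.014 M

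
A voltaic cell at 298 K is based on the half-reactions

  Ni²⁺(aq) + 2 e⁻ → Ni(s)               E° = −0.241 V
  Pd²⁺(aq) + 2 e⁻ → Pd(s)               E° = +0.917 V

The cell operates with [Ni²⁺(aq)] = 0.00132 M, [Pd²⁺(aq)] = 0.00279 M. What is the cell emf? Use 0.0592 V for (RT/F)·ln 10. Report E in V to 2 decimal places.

+1.17 V

The Pd²⁺/Pd couple has the more positive E°, so it is the cathode; Ni²⁺/Ni is the anode.
E°cell = +0.917 − (−0.241) = +1.158 V, with n = 2 electrons transferred.
The balanced reaction is Pd²⁺(aq) + Ni(s) → Pd(s) + Ni²⁺(aq), so Q = [Ni²⁺(aq)] / [Pd²⁺(aq)] = 0.473 and log Q = −0.325.
By the Nernst equation, E = +1.158 − (0.0592/2)·(−0.325) = +1.17 V.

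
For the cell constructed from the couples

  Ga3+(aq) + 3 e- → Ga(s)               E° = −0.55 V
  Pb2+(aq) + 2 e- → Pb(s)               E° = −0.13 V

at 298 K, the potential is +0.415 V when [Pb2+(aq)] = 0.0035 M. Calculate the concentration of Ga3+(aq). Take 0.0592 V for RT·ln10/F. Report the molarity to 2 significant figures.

The Pb²⁺/Pb couple has the larger reduction potential, so it is the cathode: E°cell = −0.13 − (−0.55) = +0.42 V and n = 6.
Since E = E° − (0.0592/n)·log Q, log Q = n(E° − E)/0.0592 = 0.507.
For 3 Pb2+(aq) + 2 Ga(s) → 3 Pb(s) + 2 Ga3+(aq), the reaction quotient is Q = [Ga3+(aq)]^2 / [Pb2+(aq)]^3.
Substituting the known concentrations and solving, log [Ga3+(aq)] = −3.430 and [Ga3+(aq)] = 0.00037 M.

0.00037 M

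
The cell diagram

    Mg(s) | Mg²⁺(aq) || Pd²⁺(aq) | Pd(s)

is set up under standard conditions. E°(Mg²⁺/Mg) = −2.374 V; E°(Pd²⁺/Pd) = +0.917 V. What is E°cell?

+3.291 V

By convention the left-hand electrode in cell notation is the anode (oxidation) and the right-hand electrode is the cathode (reduction).
E°cell = E°(right) − E°(left) = +0.917 − (−2.374) = +3.291 V.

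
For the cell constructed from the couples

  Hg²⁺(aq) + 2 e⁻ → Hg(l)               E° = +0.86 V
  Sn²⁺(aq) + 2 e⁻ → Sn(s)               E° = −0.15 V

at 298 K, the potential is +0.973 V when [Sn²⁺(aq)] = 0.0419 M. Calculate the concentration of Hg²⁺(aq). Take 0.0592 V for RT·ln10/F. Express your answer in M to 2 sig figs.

0.0024 M

The Hg²⁺/Hg couple has the larger reduction potential, so it is the cathode: E°cell = +0.86 − (−0.15) = +1.01 V and n = 2.
From the Nernst equation, log Q = n(E° − E)/0.0592 = 2·(+1.01 − (+0.973))/0.0592 = 1.250.
The balanced reaction is Hg²⁺(aq) + Sn(s) → Hg(l) + Sn²⁺(aq), so Q = [Sn²⁺(aq)] / [Hg²⁺(aq)].
Isolating [Hg²⁺(aq)] in Q = 10^{1.250} yields log [Hg²⁺(aq)] = −2.628, i.e. 0.0024 M.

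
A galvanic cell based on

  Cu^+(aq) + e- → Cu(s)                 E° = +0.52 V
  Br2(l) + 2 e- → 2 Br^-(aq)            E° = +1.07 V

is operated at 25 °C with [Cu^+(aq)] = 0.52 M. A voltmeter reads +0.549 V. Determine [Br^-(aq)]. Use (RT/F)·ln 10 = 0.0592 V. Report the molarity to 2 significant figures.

2.0 M

The Br₂/Br⁻ couple has the larger reduction potential, so it is the cathode: E°cell = +1.07 − (+0.52) = +0.55 V and n = 2.
From the Nernst equation, log Q = n(E° − E)/0.0592 = 2·(+0.55 − (+0.549))/0.0592 = 0.034.
For Br2(l) + 2 Cu(s) → 2 Br^-(aq) + 2 Cu^+(aq), the reaction quotient is Q = [Br^-(aq)]^2·[Cu^+(aq)]^2.
Isolating [Br^-(aq)] in Q = 10^{0.034} yields log [Br^-(aq)] = 0.301, i.e. 2.0 M.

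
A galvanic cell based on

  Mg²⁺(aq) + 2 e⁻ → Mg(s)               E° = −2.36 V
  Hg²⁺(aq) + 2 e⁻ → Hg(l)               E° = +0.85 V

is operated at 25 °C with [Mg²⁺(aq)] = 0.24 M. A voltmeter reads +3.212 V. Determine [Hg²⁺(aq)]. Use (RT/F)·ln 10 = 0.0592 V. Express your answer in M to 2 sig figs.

0.28 M

The Hg²⁺/Hg couple has the larger reduction potential, so it is the cathode: E°cell = +0.85 − (−2.36) = +3.21 V and n = 2.
Since E = E° − (0.0592/n)·log Q, log Q = n(E° − E)/0.0592 = −0.068.
The balanced reaction is Hg²⁺(aq) + Mg(s) → Hg(l) + Mg²⁺(aq), so Q = [Mg²⁺(aq)] / [Hg²⁺(aq)].
Isolating [Hg²⁺(aq)] in Q = 10^{−0.068} yields log [Hg²⁺(aq)] = −0.552, i.e. 0.28 M.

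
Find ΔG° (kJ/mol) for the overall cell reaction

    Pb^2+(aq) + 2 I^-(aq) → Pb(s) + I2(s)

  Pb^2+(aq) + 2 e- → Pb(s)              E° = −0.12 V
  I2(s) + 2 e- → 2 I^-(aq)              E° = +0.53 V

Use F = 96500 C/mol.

In the reaction as written Pb^2+(aq) is reduced, so the Pb²⁺/Pb couple is the cathode and I₂/I⁻ is the anode.
E°cell = −0.12 − (+0.53) = −0.65 V; balancing electrons gives n = 2.
ΔG° = −nFE°cell = −(2)(96500)(−0.65) J/mol = +125 kJ/mol.

+125 kJ/mol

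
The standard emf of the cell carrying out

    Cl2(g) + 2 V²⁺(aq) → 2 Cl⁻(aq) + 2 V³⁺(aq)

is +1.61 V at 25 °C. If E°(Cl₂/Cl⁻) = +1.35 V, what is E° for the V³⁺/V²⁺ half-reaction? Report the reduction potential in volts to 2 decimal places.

−0.26 V

In the reaction as written the Cl₂/Cl⁻ couple is reduced (cathode) and V³⁺/V²⁺ is oxidized (anode), so E°cell = E°(Cl₂/Cl⁻) − E°(V³⁺/V²⁺).
E°(V³⁺/V²⁺) = E°(cathode) − E°cell = +1.35 − (+1.61) = −0.26 V.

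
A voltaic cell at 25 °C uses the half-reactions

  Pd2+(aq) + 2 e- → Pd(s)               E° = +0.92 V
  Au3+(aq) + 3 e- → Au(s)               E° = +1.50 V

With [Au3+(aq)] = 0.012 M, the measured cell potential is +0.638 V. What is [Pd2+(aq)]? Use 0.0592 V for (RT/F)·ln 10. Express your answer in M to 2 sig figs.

0.00058 M

Au³⁺/Au is the cathode (higher E°); E°cell = +1.50 − (+0.92) = +0.58 V with n = 6.
Rearranging E = E° − (0.0592/n)·log Q gives log Q = 6(+0.58 − (+0.638))/0.0592 = −5.878.
The balanced reaction is 2 Au3+(aq) + 3 Pd(s) → 2 Au(s) + 3 Pd2+(aq), so Q = [Pd2+(aq)]^3 / [Au3+(aq)]^2.
Isolating [Pd2+(aq)] in Q = 10^{−5.878} yields log [Pd2+(aq)] = −3.240, i.e. 0.00058 M.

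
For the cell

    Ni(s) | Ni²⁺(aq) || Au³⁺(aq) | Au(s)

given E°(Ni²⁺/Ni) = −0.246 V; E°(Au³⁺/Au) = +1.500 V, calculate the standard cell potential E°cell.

By convention the left-hand electrode in cell notation is the anode (oxidation) and the right-hand electrode is the cathode (reduction).
E°cell = E°(right) − E°(left) = +1.500 − (−0.246) = +1.746 V.

+1.746 V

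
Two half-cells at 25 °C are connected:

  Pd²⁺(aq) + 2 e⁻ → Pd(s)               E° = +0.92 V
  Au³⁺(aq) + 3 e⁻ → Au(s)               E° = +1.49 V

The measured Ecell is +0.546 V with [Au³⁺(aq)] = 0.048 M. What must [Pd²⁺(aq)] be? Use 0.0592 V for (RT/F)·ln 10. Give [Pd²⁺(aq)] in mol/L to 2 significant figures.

0.85 M

The Au³⁺/Au couple has the larger reduction potential, so it is the cathode: E°cell = +1.49 − (+0.92) = +0.57 V and n = 6.
Rearranging E = E° − (0.0592/n)·log Q gives log Q = 6(+0.57 − (+0.546))/0.0592 = 2.432.
For 2 Au³⁺(aq) + 3 Pd(s) → 2 Au(s) + 3 Pd²⁺(aq), the reaction quotient is Q = [Pd²⁺(aq)]^3 / [Au³⁺(aq)]^2.
Isolating [Pd²⁺(aq)] in Q = 10^{2.432} yields log [Pd²⁺(aq)] = −0.069, i.e. 0.85 M.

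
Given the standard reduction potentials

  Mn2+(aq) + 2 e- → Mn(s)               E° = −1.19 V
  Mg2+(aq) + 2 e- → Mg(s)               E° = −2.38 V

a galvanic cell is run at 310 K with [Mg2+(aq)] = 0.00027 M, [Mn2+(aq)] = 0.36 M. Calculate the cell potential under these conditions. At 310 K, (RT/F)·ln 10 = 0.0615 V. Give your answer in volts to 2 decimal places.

+1.29 V

Mn²⁺/Mn is reduced (cathode, E° = −1.19 V) and Mg²⁺/Mg is oxidized (anode).
The standard potential is −1.19 − (−2.38) = +1.19 V and the balanced reaction transfers n = 2 electrons.
Balancing gives Mn2+(aq) + Mg(s) → Mn(s) + Mg2+(aq); hence Q = [Mg2+(aq)] / [Mn2+(aq)] = 0.00075 (log Q = −3.125).
Applying E = E° − (RT ln10/nF)·log Q gives +1.19 − (0.0615/2)(−3.125) = +1.29 V.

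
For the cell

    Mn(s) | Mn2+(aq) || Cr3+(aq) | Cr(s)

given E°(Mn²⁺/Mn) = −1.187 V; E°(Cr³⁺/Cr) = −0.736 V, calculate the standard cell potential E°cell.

+0.451 V

By convention the left-hand electrode in cell notation is the anode (oxidation) and the right-hand electrode is the cathode (reduction).
E°cell = E°(right) − E°(left) = −0.736 − (−1.187) = +0.451 V.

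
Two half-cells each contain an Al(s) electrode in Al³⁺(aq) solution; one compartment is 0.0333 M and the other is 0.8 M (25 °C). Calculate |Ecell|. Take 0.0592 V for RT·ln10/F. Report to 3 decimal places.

0.027 V

For a concentration cell E°cell = 0, since both electrodes use the same couple.
The compartment with the higher Al³⁺(aq) concentration (0.8 M) acts as the cathode; ions are reduced there and produced at the dilute (0.0333 M) anode.
With n = 3, Ecell = −(0.0592/3)·log([dilute]/[conc]) = −(0.0592/3)·log(0.0333/0.8) = +0.027 V.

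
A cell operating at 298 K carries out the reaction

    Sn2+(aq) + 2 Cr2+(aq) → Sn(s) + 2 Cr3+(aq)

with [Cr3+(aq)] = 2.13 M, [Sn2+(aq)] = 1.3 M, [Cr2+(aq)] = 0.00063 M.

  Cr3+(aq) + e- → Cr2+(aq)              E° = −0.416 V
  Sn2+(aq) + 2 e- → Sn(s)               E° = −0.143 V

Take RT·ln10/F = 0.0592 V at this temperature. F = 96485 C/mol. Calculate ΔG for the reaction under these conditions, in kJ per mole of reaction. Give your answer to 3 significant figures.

E°cell = −0.143 − (−0.416) = +0.273 V; the balanced reaction transfers n = 2 electrons.
Q = [Cr3+(aq)]^2 / ([Sn2+(aq)]·[Cr2+(aq)]^2) = 8.79×10^6, so log Q = 6.944 and E = +0.273 − (0.0592/2)(6.944) = +0.0675 V.
ΔG = −nFE = −(2)(96485)(+0.0675) J/mol = −13.0 kJ/mol.

−13.0 kJ/mol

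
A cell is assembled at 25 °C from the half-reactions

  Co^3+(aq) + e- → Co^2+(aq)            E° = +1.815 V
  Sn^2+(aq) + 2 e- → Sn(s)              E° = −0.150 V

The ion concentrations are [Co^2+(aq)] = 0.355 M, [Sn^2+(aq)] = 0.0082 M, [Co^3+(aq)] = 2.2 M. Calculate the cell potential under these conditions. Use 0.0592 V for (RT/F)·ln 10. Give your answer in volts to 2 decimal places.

+2.07 V

Since E°(Co³⁺/Co²⁺) > E°(Sn²⁺/Sn), Co³⁺/Co²⁺ serves as the cathode.
E°cell = +1.815 − (−0.150) = +1.965 V, with n = 2 electrons transferred.
The balanced reaction is 2 Co^3+(aq) + Sn(s) → 2 Co^2+(aq) + Sn^2+(aq), so Q = ([Co^2+(aq)]^2·[Sn^2+(aq)]) / [Co^3+(aq)]^2 = 0.000214 and log Q = −3.671.
By the Nernst equation, E = +1.965 − (0.0592/2)·(−3.671) = +2.07 V.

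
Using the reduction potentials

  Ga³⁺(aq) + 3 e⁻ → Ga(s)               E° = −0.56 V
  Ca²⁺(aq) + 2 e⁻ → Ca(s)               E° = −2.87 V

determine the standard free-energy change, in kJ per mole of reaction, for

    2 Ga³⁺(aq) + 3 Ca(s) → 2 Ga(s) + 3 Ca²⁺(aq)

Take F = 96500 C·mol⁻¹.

−1337 kJ/mol

In the reaction as written Ga³⁺(aq) is reduced, so the Ga³⁺/Ga couple is the cathode and Ca²⁺/Ca is the anode.
E°cell = −0.56 − (−2.87) = +2.31 V; balancing electrons gives n = 6.
ΔG° = −nFE°cell = −(6)(96500)(+2.31) J/mol = −1337 kJ/mol.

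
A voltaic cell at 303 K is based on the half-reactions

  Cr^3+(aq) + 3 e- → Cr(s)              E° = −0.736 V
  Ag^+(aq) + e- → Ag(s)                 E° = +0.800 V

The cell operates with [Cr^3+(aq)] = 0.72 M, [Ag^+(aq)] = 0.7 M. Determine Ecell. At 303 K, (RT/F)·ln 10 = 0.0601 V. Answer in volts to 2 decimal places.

+1.53 V

Ag⁺/Ag is reduced (cathode, E° = +0.800 V) and Cr³⁺/Cr is oxidized (anode).
E°cell = +0.800 − (−0.736) = +1.536 V, with n = 3 electrons transferred.
Balancing gives 3 Ag^+(aq) + Cr(s) → 3 Ag(s) + Cr^3+(aq); hence Q = [Cr^3+(aq)] / [Ag^+(aq)]^3 = 2.1 (log Q = 0.322).
E = E° − (0.0601/n)·log Q = +1.536 − (0.0601/3)(0.322) = +1.53 V.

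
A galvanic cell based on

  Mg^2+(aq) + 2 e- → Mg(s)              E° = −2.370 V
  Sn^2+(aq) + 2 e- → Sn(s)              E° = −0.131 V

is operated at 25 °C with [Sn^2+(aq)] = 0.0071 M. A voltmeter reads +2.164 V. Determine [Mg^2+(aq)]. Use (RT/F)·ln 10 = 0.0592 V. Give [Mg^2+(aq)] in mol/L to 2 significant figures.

2.4 M

The Sn²⁺/Sn couple has the larger reduction potential, so it is the cathode: E°cell = −0.131 − (−2.370) = +2.239 V and n = 2.
Since E = E° − (0.0592/n)·log Q, log Q = n(E° − E)/0.0592 = 2.534.
For Sn^2+(aq) + Mg(s) → Sn(s) + Mg^2+(aq), the reaction quotient is Q = [Mg^2+(aq)] / [Sn^2+(aq)].
Isolating [Mg^2+(aq)] in Q = 10^{2.534} yields log [Mg^2+(aq)] = 0.385, i.e. 2.4 M.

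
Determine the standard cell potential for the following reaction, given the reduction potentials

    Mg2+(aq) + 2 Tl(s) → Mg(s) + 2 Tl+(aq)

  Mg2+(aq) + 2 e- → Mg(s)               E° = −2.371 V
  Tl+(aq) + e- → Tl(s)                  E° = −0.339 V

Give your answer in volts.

In the reaction as written, Mg2+(aq) is reduced (cathode) and Tl+(aq) is produced by oxidation at the anode.
E°cell = E°(cathode) − E°(anode) = −2.371 − (−0.339) = −2.032 V.

−2.032 V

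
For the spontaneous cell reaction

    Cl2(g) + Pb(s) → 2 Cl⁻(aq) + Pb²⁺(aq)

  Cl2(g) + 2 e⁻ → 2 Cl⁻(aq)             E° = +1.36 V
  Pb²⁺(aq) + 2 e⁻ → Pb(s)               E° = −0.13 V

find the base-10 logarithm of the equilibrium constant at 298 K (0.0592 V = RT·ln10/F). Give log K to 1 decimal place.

The Cl₂/Cl⁻ couple is reduced (cathode); E°cell = +1.36 − (−0.13) = +1.49 V with n = 2.
At equilibrium E = 0, so log K = nE°cell / 0.0592 = (2)(+1.49) / 0.0592 = 50.3.

log K = 50.3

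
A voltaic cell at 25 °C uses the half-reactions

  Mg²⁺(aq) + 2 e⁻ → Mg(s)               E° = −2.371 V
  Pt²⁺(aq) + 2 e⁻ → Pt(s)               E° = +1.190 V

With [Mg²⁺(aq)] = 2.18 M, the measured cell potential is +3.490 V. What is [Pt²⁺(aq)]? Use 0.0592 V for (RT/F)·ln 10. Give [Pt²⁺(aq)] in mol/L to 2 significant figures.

With Pt²⁺/Pt at the cathode and Mg²⁺/Mg at the anode, E°cell = +1.190 − (−2.371) = +3.561 V (n = 2).
Rearranging E = E° − (0.0592/n)·log Q gives log Q = 2(+3.561 − (+3.490))/0.0592 = 2.399.
The balanced reaction is Pt²⁺(aq) + Mg(s) → Pt(s) + Mg²⁺(aq), so Q = [Mg²⁺(aq)] / [Pt²⁺(aq)].
Solving for the unknown gives log [Pt²⁺(aq)] = −2.061, so [Pt²⁺(aq)] ≈ 0.0087 M.

0.0087 M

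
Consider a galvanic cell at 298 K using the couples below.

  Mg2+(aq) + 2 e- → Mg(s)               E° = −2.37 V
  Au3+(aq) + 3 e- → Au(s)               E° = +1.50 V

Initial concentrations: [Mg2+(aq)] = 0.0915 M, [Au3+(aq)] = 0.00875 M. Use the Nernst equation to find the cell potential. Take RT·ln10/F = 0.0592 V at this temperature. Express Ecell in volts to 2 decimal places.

+3.86 V

Au³⁺/Au is reduced (cathode, E° = +1.50 V) and Mg²⁺/Mg is oxidized (anode).
E°cell = E°cat − E°an = +1.50 − (−2.37) = +3.87 V; n = 6.
For the overall reaction 2 Au3+(aq) + 3 Mg(s) → 2 Au(s) + 3 Mg2+(aq), Q = [Mg2+(aq)]^3 / [Au3+(aq)]^2 = 10, giving log Q = 1.000.
By the Nernst equation, E = +3.87 − (0.0592/6)·(1.000) = +3.86 V.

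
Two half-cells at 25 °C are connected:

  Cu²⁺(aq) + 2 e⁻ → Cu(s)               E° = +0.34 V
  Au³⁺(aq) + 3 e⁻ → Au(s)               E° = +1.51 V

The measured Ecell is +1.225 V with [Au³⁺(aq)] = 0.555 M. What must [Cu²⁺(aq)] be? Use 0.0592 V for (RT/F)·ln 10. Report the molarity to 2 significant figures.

Au³⁺/Au is the cathode (higher E°); E°cell = +1.51 − (+0.34) = +1.17 V with n = 6.
From the Nernst equation, log Q = n(E° − E)/0.0592 = 6·(+1.17 − (+1.225))/0.0592 = −5.574.
The balanced reaction is 2 Au³⁺(aq) + 3 Cu(s) → 2 Au(s) + 3 Cu²⁺(aq), so Q = [Cu²⁺(aq)]^3 / [Au³⁺(aq)]^2.
Isolating [Cu²⁺(aq)] in Q = 10^{−5.574} yields log [Cu²⁺(aq)] = −2.028, i.e. 0.0094 M.

0.0094 M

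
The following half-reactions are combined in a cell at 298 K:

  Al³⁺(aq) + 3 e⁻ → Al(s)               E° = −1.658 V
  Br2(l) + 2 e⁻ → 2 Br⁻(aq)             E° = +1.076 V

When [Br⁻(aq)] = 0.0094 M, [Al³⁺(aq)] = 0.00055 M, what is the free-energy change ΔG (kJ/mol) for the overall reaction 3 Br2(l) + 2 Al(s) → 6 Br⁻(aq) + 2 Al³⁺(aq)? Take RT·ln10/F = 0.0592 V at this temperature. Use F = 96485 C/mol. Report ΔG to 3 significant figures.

−1690 kJ/mol

E°cell = +1.076 − (−1.658) = +2.734 V; the balanced reaction transfers n = 6 electrons.
Here Q = [Br⁻(aq)]^6·[Al³⁺(aq)]^2 = 2.09×10^−19 (log Q = −18.681), giving E = +2.734 − (0.0592/6)·(−18.681) = +2.9183 V.
Then ΔG = −nFE = −6 × 96485 × +2.9183 J/mol = −1690 kJ/mol.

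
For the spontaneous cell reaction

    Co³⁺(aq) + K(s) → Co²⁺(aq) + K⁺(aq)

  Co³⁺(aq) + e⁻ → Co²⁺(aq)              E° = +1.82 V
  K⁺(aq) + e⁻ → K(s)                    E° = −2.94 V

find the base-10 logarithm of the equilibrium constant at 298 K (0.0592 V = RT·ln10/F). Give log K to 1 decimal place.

The Co³⁺/Co²⁺ couple is reduced (cathode); E°cell = +1.82 − (−2.94) = +4.76 V with n = 1.
At equilibrium E = 0, so log K = nE°cell / 0.0592 = (1)(+4.76) / 0.0592 = 80.4.

log K = 80.4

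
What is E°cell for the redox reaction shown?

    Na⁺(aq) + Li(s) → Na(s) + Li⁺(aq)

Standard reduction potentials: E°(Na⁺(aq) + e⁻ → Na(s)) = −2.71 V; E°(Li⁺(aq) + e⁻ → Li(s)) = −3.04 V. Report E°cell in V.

+0.33 V

In the reaction as written, Na⁺(aq) is reduced (cathode) and Li⁺(aq) is produced by oxidation at the anode.
E°cell = E°(cathode) − E°(anode) = −2.71 − (−3.04) = +0.33 V.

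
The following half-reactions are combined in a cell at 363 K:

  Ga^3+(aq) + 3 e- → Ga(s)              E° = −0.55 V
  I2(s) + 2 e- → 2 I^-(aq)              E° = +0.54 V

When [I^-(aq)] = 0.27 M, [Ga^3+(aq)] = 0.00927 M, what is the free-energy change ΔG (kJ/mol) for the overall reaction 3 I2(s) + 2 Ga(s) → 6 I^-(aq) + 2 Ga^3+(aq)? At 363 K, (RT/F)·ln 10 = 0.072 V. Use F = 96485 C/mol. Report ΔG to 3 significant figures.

−683 kJ/mol

The standard cell potential is +0.54 − (−0.55) = +1.09 V, with n = 6 electrons in the balanced equation.
Here Q = [I^-(aq)]^6·[Ga^3+(aq)]^2 = 3.33×10^−8 (log Q = −7.478), giving E = +1.09 − (0.072/6)·(−7.478) = +1.1797 V.
Then ΔG = −nFE = −6 × 96485 × +1.1797 J/mol = −683 kJ/mol.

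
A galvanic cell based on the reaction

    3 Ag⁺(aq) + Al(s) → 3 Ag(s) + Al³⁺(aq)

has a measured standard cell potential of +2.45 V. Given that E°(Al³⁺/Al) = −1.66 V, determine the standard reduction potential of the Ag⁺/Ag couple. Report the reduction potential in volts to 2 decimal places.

+0.79 V

In the reaction as written the Ag⁺/Ag couple is reduced (cathode) and Al³⁺/Al is oxidized (anode), so E°cell = E°(Ag⁺/Ag) − E°(Al³⁺/Al).
E°(Ag⁺/Ag) = E°cell + E°(anode) = +2.45 + (−1.66) = +0.79 V.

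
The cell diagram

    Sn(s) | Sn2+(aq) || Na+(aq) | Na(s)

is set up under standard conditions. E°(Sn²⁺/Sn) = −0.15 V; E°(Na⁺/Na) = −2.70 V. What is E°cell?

By convention the left-hand electrode in cell notation is the anode (oxidation) and the right-hand electrode is the cathode (reduction).
E°cell = E°(right) − E°(left) = −2.70 − (−0.15) = −2.55 V.
The negative sign shows that, as written, the cell would require an external voltage to drive the reaction.

−2.55 V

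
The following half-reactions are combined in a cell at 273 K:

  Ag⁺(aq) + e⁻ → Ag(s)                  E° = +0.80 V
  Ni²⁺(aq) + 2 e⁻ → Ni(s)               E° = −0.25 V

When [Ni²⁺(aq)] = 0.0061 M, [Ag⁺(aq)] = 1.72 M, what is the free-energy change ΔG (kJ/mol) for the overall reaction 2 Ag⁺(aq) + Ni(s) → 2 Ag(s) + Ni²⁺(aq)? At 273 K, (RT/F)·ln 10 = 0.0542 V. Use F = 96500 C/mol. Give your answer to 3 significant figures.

−217 kJ/mol

E°cell = +0.80 − (−0.25) = +1.05 V; the balanced reaction transfers n = 2 electrons.
Q = [Ni²⁺(aq)] / [Ag⁺(aq)]^2 = 0.00206, so log Q = −2.686 and E = +1.05 − (0.0542/2)(−2.686) = +1.1228 V.
Finally ΔG = −nFE = −(2)(96500 C/mol)(+1.1228 V) = −217 kJ/mol.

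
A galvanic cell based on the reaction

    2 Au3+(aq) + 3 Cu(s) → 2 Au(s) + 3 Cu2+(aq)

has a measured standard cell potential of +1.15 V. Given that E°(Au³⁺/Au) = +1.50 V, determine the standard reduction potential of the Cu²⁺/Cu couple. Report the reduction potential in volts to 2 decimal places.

In the reaction as written the Au³⁺/Au couple is reduced (cathode) and Cu²⁺/Cu is oxidized (anode), so E°cell = E°(Au³⁺/Au) − E°(Cu²⁺/Cu).
E°(Cu²⁺/Cu) = E°(cathode) − E°cell = +1.50 − (+1.15) = +0.35 V.

+0.35 V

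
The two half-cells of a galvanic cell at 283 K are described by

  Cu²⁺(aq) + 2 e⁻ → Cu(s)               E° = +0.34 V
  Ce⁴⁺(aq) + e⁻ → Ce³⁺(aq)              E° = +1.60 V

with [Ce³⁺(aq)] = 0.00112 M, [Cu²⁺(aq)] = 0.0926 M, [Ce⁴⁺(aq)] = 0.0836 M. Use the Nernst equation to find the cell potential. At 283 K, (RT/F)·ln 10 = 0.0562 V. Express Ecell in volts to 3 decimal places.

+1.394 V

Ce⁴⁺/Ce³⁺ is reduced (cathode, E° = +1.60 V) and Cu²⁺/Cu is oxidized (anode).
The standard potential is +1.60 − (+0.34) = +1.26 V and the balanced reaction transfers n = 2 electrons.
The balanced reaction is 2 Ce⁴⁺(aq) + Cu(s) → 2 Ce³⁺(aq) + Cu²⁺(aq), so Q = ([Ce³⁺(aq)]^2·[Cu²⁺(aq)]) / [Ce⁴⁺(aq)]^2 = 1.66×10^−5 and log Q = −4.779.
Applying E = E° − (RT ln10/nF)·log Q gives +1.26 − (0.0562/2)(−4.779) = +1.394 V.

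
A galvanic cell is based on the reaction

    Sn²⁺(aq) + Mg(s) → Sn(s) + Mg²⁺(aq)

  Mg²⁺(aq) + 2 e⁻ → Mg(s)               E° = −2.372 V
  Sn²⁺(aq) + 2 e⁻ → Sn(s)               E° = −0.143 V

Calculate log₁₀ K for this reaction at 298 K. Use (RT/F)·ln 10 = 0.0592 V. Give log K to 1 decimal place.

The Sn²⁺/Sn couple is reduced (cathode); E°cell = −0.143 − (−2.372) = +2.229 V with n = 2.
At equilibrium E = 0, so log K = nE°cell / 0.0592 = (2)(+2.229) / 0.0592 = 75.3.

log K = 75.3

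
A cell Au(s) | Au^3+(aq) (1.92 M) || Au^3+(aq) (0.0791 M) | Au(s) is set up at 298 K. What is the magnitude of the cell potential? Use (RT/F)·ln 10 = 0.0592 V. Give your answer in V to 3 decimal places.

For a concentration cell E°cell = 0, since both electrodes use the same couple.
The compartment with the higher Au^3+(aq) concentration (1.92 M) acts as the cathode; ions are reduced there and produced at the dilute (0.0791 M) anode.
With n = 3, Ecell = −(0.0592/3)·log([dilute]/[conc]) = −(0.0592/3)·log(0.0791/1.92) = +0.027 V.

0.027 V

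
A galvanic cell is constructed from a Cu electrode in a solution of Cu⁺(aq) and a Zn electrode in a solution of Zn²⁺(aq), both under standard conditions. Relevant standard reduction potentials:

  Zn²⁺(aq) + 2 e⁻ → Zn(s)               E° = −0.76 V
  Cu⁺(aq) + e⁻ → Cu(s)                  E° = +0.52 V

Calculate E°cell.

+1.28 V

Of the two couples in this cell, the one with the more positive reduction potential is reduced at the cathode: here that is Cu⁺/Cu (+0.52 V); Zn²⁺/Zn (−0.76 V) is the anode.
E°cell = E°(cathode) − E°(anode) = +0.52 − (−0.76) = +1.28 V.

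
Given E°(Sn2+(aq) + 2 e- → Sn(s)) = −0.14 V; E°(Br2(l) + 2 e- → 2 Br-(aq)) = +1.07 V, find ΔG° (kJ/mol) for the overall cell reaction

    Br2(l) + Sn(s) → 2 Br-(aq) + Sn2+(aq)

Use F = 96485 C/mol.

−233 kJ/mol

In the reaction as written Br2(l) is reduced, so the Br₂/Br⁻ couple is the cathode and Sn²⁺/Sn is the anode.
E°cell = +1.07 − (−0.14) = +1.21 V; balancing electrons gives n = 2.
ΔG° = −nFE°cell = −(2)(96485)(+1.21) J/mol = −233 kJ/mol.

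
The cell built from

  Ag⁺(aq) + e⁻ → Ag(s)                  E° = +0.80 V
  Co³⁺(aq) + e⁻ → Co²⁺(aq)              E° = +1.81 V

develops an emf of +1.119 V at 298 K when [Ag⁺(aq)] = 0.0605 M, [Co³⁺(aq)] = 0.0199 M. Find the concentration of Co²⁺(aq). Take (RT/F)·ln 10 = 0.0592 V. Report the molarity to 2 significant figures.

0.0047 M

Co³⁺/Co²⁺ is the cathode (higher E°); E°cell = +1.81 − (+0.80) = +1.01 V with n = 1.
From the Nernst equation, log Q = n(E° − E)/0.0592 = 1·(+1.01 − (+1.119))/0.0592 = −1.841.
The balanced reaction is Co³⁺(aq) + Ag(s) → Co²⁺(aq) + Ag⁺(aq), so Q = ([Co²⁺(aq)]·[Ag⁺(aq)]) / [Co³⁺(aq)].
Isolating [Co²⁺(aq)] in Q = 10^{−1.841} yields log [Co²⁺(aq)] = −2.324, i.e. 0.0047 M.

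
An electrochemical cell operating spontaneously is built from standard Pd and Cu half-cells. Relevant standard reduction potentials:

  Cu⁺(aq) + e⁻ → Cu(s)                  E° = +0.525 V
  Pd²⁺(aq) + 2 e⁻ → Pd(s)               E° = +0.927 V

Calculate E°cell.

The Pd²⁺/Pd couple has the higher E°, so Pd ion is reduced (cathode) and Cu is oxidized (anode).
E°cell = E°(cathode) − E°(anode) = +0.927 − (+0.525) = +0.402 V.

+0.402 V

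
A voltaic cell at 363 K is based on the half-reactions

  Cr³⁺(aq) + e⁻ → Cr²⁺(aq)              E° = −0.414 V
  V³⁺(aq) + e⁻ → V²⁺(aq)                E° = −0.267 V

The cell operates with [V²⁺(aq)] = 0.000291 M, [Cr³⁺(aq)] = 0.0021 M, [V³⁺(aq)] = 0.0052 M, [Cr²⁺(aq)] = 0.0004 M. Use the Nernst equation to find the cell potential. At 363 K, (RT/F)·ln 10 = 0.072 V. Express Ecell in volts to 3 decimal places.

Since E°(V³⁺/V²⁺) > E°(Cr³⁺/Cr²⁺), V³⁺/V²⁺ serves as the cathode.
The standard potential is −0.267 − (−0.414) = +0.147 V and the balanced reaction transfers n = 1 electron.
The balanced reaction is V³⁺(aq) + Cr²⁺(aq) → V²⁺(aq) + Cr³⁺(aq), so Q = ([V²⁺(aq)]·[Cr³⁺(aq)]) / ([V³⁺(aq)]·[Cr²⁺(aq)]) = 0.294 and log Q = −0.532.
E = E° − (0.072/n)·log Q = +0.147 − (0.072/1)(−0.532) = +0.185 V.

+0.185 V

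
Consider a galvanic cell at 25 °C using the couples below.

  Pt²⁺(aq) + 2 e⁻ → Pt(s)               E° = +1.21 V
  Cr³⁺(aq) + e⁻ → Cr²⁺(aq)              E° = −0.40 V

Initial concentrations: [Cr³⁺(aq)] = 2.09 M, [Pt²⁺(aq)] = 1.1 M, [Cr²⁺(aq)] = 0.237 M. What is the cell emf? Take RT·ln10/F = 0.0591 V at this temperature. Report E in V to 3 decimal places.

The Pt²⁺/Pt couple has the more positive E°, so it is the cathode; Cr³⁺/Cr²⁺ is the anode.
The standard potential is +1.21 − (−0.40) = +1.61 V and the balanced reaction transfers n = 2 electrons.
The balanced reaction is Pt²⁺(aq) + 2 Cr²⁺(aq) → Pt(s) + 2 Cr³⁺(aq), so Q = [Cr³⁺(aq)]^2 / ([Pt²⁺(aq)]·[Cr²⁺(aq)]^2) = 70.7 and log Q = 1.849.
E = E° − (0.0591/n)·log Q = +1.61 − (0.0591/2)(1.849) = +1.555 V.

+1.555 V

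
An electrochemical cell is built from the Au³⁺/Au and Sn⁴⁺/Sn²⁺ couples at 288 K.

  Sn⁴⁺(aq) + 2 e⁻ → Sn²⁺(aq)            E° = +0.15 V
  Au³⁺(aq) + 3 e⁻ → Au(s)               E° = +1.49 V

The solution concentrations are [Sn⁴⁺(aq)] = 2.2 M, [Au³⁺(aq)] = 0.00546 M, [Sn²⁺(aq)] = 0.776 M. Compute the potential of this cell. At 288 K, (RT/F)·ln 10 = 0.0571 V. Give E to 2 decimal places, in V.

+1.28 V

Au³⁺/Au is reduced (cathode, E° = +1.49 V) and Sn⁴⁺/Sn²⁺ is oxidized (anode).
The standard potential is +1.49 − (+0.15) = +1.34 V and the balanced reaction transfers n = 6 electrons.
Balancing gives 2 Au³⁺(aq) + 3 Sn²⁺(aq) → 2 Au(s) + 3 Sn⁴⁺(aq); hence Q = [Sn⁴⁺(aq)]^3 / ([Au³⁺(aq)]^2·[Sn²⁺(aq)]^3) = 7.64×10^5 (log Q = 5.883).
E = E° − (0.0571/n)·log Q = +1.34 − (0.0571/6)(5.883) = +1.28 V.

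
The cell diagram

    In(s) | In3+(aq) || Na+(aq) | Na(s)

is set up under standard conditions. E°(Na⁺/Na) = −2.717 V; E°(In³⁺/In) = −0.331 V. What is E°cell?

−2.386 V

By convention the left-hand electrode in cell notation is the anode (oxidation) and the right-hand electrode is the cathode (reduction).
E°cell = E°(right) − E°(left) = −2.717 − (−0.331) = −2.386 V.
The negative sign shows that, as written, the cell would require an external voltage to drive the reaction.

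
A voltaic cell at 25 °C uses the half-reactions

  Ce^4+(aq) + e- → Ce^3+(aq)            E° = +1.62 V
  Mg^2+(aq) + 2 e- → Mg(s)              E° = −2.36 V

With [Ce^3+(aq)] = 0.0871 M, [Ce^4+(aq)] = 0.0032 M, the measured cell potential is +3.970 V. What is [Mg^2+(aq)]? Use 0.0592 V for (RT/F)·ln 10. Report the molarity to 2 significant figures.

0.0029 M

Ce⁴⁺/Ce³⁺ is the cathode (higher E°); E°cell = +1.62 − (−2.36) = +3.98 V with n = 2.
Rearranging E = E° − (0.0592/n)·log Q gives log Q = 2(+3.98 − (+3.970))/0.0592 = 0.338.
Balancing electrons gives 2 Ce^4+(aq) + Mg(s) → 2 Ce^3+(aq) + Mg^2+(aq); thus Q = ([Ce^3+(aq)]^2·[Mg^2+(aq)]) / [Ce^4+(aq)]^2.
Isolating [Mg^2+(aq)] in Q = 10^{0.338} yields log [Mg^2+(aq)] = −2.532, i.e. 0.0029 M.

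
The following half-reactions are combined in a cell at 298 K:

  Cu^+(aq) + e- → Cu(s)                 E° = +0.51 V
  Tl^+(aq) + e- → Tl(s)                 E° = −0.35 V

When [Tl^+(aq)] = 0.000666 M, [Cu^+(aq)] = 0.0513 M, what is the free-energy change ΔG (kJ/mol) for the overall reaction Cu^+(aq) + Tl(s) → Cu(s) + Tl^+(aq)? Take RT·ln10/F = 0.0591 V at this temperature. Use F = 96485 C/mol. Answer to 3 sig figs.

−93.7 kJ/mol

With Cu⁺/Cu reduced at the cathode, E°cell = +0.51 − (−0.35) = +0.86 V and n = 1.
Q = [Tl^+(aq)] / [Cu^+(aq)] = 0.013, so log Q = −1.887 and E = +0.86 − (0.0591/1)(−1.887) = +0.9715 V.
Then ΔG = −nFE = −1 × 96485 × +0.9715 J/mol = −93.7 kJ/mol.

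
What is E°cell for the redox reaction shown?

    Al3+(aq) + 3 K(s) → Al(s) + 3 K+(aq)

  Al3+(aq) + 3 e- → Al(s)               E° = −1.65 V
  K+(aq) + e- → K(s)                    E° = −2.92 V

In the reaction as written, Al3+(aq) is reduced (cathode) and K+(aq) is produced by oxidation at the anode.
E°cell = E°(cathode) − E°(anode) = −1.65 − (−2.92) = +1.27 V.
The positive value indicates the reaction is spontaneous as written.

+1.27 V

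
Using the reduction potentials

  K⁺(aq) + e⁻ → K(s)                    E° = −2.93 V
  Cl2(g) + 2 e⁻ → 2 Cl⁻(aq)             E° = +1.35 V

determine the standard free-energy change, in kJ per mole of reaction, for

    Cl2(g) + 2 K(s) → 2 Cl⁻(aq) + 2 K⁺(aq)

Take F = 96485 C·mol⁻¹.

In the reaction as written Cl2(g) is reduced, so the Cl₂/Cl⁻ couple is the cathode and K⁺/K is the anode.
E°cell = +1.35 − (−2.93) = +4.28 V; balancing electrons gives n = 2.
ΔG° = −nFE°cell = −(2)(96485)(+4.28) J/mol = −826 kJ/mol.

−826 kJ/mol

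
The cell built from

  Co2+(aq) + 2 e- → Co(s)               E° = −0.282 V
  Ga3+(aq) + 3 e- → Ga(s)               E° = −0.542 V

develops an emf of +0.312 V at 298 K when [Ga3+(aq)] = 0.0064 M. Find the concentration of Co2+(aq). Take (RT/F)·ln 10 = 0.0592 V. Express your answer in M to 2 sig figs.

2.0 M

Co²⁺/Co is the cathode (higher E°); E°cell = −0.282 − (−0.542) = +0.260 V with n = 6.
Rearranging E = E° − (0.0592/n)·log Q gives log Q = 6(+0.260 − (+0.312))/0.0592 = −5.270.
Balancing electrons gives 3 Co2+(aq) + 2 Ga(s) → 3 Co(s) + 2 Ga3+(aq); thus Q = [Ga3+(aq)]^2 / [Co2+(aq)]^3.
Isolating [Co2+(aq)] in Q = 10^{−5.270} yields log [Co2+(aq)] = 0.294, i.e. 2.0 M.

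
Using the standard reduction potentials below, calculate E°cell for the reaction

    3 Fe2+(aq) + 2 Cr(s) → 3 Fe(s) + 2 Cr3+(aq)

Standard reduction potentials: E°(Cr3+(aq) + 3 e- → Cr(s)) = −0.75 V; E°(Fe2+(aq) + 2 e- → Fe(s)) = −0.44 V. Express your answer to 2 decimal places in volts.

+0.31 V

In the reaction as written, Fe2+(aq) is reduced (cathode) and Cr3+(aq) is produced by oxidation at the anode.
E°cell = E°(cathode) − E°(anode) = −0.44 − (−0.75) = +0.31 V.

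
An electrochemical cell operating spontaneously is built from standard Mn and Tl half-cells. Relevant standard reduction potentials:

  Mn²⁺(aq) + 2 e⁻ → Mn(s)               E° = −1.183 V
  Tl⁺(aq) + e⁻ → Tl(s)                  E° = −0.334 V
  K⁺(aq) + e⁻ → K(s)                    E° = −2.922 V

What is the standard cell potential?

+0.849 V

The Tl⁺/Tl couple has the higher E°, so Tl ion is reduced (cathode) and Mn is oxidized (anode).
E°cell = E°(cathode) − E°(anode) = −0.334 − (−1.183) = +0.849 V.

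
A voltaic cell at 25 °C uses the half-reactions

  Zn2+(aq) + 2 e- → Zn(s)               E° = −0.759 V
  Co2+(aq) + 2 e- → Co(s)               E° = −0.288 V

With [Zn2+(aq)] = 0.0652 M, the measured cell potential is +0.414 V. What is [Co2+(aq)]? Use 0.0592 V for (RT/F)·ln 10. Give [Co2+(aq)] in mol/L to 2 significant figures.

0.00077 M

The Co²⁺/Co couple has the larger reduction potential, so it is the cathode: E°cell = −0.288 − (−0.759) = +0.471 V and n = 2.
Rearranging E = E° − (0.0592/n)·log Q gives log Q = 2(+0.471 − (+0.414))/0.0592 = 1.926.
For Co2+(aq) + Zn(s) → Co(s) + Zn2+(aq), the reaction quotient is Q = [Zn2+(aq)] / [Co2+(aq)].
Solving for the unknown gives log [Co2+(aq)] = −3.112, so [Co2+(aq)] ≈ 0.00077 M.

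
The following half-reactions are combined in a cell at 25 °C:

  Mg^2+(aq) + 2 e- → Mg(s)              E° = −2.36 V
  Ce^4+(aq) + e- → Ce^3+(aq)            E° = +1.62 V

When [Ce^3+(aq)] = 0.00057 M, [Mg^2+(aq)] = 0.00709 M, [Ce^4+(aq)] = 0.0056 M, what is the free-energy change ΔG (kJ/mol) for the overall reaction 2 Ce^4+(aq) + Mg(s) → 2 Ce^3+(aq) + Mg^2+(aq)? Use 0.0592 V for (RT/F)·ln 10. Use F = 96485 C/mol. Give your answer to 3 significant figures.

The standard cell potential is +1.62 − (−2.36) = +3.98 V, with n = 2 electrons in the balanced equation.
Q = ([Ce^3+(aq)]^2·[Mg^2+(aq)]) / [Ce^4+(aq)]^2 = 7.35×10^−5, so log Q = −4.134 and E = +3.98 − (0.0592/2)(−4.134) = +4.1024 V.
Then ΔG = −nFE = −2 × 96485 × +4.1024 J/mol = −792 kJ/mol.

−792 kJ/mol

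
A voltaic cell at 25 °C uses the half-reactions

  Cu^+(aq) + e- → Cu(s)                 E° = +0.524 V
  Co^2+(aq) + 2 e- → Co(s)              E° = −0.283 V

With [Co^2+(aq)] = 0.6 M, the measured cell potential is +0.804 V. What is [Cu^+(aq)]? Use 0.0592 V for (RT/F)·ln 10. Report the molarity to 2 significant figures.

0.69 M

The Cu⁺/Cu couple has the larger reduction potential, so it is the cathode: E°cell = +0.524 − (−0.283) = +0.807 V and n = 2.
Since E = E° − (0.0592/n)·log Q, log Q = n(E° − E)/0.0592 = 0.101.
Balancing electrons gives 2 Cu^+(aq) + Co(s) → 2 Cu(s) + Co^2+(aq); thus Q = [Co^2+(aq)] / [Cu^+(aq)]^2.
Solving for the unknown gives log [Cu^+(aq)] = −0.161, so [Cu^+(aq)] ≈ 0.69 M.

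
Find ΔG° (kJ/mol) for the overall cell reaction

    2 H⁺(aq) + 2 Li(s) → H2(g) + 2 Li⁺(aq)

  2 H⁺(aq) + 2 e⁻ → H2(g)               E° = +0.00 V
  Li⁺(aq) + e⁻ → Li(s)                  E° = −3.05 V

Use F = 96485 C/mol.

In the reaction as written H⁺(aq) is reduced, so the 2H⁺/H₂ couple is the cathode and Li⁺/Li is the anode.
E°cell = +0.00 − (−3.05) = +3.05 V; balancing electrons gives n = 2.
ΔG° = −nFE°cell = −(2)(96485)(+3.05) J/mol = −589 kJ/mol.

−589 kJ/mol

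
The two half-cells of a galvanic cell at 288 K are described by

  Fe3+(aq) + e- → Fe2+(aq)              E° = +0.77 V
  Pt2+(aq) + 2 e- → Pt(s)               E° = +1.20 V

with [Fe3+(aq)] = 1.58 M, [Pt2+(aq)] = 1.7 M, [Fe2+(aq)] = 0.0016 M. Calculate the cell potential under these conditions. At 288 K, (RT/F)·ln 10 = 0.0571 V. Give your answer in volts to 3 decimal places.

+0.266 V

Since E°(Pt²⁺/Pt) > E°(Fe³⁺/Fe²⁺), Pt²⁺/Pt serves as the cathode.
The standard potential is +1.20 − (+0.77) = +0.43 V and the balanced reaction transfers n = 2 electrons.
Balancing gives Pt2+(aq) + 2 Fe2+(aq) → Pt(s) + 2 Fe3+(aq); hence Q = [Fe3+(aq)]^2 / ([Pt2+(aq)]·[Fe2+(aq)]^2) = 5.74×10^5 (log Q = 5.759).
E = E° − (0.0571/n)·log Q = +0.43 − (0.0571/2)(5.759) = +0.266 V.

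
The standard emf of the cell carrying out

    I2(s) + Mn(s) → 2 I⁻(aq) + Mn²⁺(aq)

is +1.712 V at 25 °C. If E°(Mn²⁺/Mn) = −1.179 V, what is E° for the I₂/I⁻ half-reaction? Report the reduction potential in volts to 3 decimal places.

+0.533 V

In the reaction as written the I₂/I⁻ couple is reduced (cathode) and Mn²⁺/Mn is oxidized (anode), so E°cell = E°(I₂/I⁻) − E°(Mn²⁺/Mn).
E°(I₂/I⁻) = E°cell + E°(anode) = +1.712 + (−1.179) = +0.533 V.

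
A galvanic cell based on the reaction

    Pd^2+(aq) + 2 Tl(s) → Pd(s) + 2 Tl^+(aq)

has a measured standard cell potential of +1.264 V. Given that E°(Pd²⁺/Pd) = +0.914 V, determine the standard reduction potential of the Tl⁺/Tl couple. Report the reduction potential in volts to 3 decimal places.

−0.350 V

In the reaction as written the Pd²⁺/Pd couple is reduced (cathode) and Tl⁺/Tl is oxidized (anode), so E°cell = E°(Pd²⁺/Pd) − E°(Tl⁺/Tl).
E°(Tl⁺/Tl) = E°(cathode) − E°cell = +0.914 − (+1.264) = −0.350 V.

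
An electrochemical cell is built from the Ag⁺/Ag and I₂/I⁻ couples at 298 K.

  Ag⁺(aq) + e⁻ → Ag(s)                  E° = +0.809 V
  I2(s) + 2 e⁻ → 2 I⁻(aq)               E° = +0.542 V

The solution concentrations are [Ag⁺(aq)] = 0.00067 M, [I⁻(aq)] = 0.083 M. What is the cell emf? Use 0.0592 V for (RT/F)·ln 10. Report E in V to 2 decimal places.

Since E°(Ag⁺/Ag) > E°(I₂/I⁻), Ag⁺/Ag serves as the cathode.
The standard potential is +0.809 − (+0.542) = +0.267 V and the balanced reaction transfers n = 2 electrons.
For the overall reaction 2 Ag⁺(aq) + 2 I⁻(aq) → 2 Ag(s) + I2(s), Q = 1 / ([Ag⁺(aq)]^2·[I⁻(aq)]^2) = 3.23×10^8, giving log Q = 8.510.
By the Nernst equation, E = +0.267 − (0.0592/2)·(8.510) = +0.02 V.

+0.02 V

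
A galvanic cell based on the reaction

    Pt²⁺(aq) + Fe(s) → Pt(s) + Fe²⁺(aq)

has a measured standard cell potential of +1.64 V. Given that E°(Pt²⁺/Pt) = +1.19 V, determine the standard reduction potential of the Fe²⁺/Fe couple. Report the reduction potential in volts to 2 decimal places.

In the reaction as written the Pt²⁺/Pt couple is reduced (cathode) and Fe²⁺/Fe is oxidized (anode), so E°cell = E°(Pt²⁺/Pt) − E°(Fe²⁺/Fe).
E°(Fe²⁺/Fe) = E°(cathode) − E°cell = +1.19 − (+1.64) = −0.45 V.

−0.45 V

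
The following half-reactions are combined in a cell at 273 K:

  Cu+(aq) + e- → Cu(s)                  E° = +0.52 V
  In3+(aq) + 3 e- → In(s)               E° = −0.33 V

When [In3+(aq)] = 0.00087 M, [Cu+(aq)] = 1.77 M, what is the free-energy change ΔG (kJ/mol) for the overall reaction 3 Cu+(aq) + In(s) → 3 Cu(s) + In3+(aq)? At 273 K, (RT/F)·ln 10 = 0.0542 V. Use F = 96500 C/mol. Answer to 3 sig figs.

With Cu⁺/Cu reduced at the cathode, E°cell = +0.52 − (−0.33) = +0.85 V and n = 3.
The reaction quotient is [In3+(aq)] / [Cu+(aq)]^3 = 0.000157; by Nernst, E = +0.85 − (0.0542/3)(−3.804) = +0.9187 V.
Then ΔG = −nFE = −3 × 96500 × +0.9187 J/mol = −266 kJ/mol.

−266 kJ/mol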